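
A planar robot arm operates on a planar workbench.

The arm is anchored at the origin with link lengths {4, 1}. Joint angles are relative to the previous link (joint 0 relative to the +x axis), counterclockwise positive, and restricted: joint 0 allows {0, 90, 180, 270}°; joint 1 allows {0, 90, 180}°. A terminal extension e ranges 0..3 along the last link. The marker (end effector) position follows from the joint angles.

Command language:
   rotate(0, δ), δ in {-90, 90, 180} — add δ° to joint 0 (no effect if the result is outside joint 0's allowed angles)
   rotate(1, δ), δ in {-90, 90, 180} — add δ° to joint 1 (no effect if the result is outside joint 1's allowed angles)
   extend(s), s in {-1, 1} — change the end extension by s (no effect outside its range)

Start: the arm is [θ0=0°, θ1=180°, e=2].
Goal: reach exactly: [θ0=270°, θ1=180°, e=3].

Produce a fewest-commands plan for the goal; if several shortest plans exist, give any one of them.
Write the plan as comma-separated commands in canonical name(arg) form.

rotate(0, -90), extend(1)

start: [θ0=0°, θ1=180°, e=2]
1. rotate(0, -90) → [θ0=270°, θ1=180°, e=2]
2. extend(1) → [θ0=270°, θ1=180°, e=3]
minimal: 2 command(s), checked below 2.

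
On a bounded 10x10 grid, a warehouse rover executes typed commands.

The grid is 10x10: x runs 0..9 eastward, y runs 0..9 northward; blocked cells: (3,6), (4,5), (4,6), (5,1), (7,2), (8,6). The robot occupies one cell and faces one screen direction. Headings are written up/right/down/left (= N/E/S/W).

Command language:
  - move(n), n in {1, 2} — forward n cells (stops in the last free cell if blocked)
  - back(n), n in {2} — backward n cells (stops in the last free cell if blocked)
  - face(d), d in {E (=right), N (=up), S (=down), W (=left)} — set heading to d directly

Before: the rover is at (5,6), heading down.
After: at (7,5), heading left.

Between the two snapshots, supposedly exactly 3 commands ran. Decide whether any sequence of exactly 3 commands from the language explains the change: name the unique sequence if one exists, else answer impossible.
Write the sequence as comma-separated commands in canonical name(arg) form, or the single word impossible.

move(1), face(W), back(2)

key: position moved to (7,5) AND the heading swung to W — translation plus rotation needed
t0: at (5,6), heading down
1. move(1) → at (5,5), heading down
2. face(W) → at (5,5), heading left
3. back(2) → at (7,5), heading left
all 343 alternatives checked — unique.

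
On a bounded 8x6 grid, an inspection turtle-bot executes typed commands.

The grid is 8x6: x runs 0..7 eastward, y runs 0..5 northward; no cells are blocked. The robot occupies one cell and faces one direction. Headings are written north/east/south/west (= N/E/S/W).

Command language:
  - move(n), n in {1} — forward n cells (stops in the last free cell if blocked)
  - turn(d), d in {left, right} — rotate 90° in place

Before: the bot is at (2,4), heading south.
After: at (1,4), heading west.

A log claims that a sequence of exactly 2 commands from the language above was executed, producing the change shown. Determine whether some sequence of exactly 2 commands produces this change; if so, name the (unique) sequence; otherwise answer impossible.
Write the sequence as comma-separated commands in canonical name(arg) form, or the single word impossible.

key: order matters: swapping turn(right) and move(1) lands elsewhere
t0: at (2,4), heading south
[1] after turn(right): at (2,4), heading west
[2] after move(1): at (1,4), heading west
no rival 2-sequence matches.

turn(right), move(1)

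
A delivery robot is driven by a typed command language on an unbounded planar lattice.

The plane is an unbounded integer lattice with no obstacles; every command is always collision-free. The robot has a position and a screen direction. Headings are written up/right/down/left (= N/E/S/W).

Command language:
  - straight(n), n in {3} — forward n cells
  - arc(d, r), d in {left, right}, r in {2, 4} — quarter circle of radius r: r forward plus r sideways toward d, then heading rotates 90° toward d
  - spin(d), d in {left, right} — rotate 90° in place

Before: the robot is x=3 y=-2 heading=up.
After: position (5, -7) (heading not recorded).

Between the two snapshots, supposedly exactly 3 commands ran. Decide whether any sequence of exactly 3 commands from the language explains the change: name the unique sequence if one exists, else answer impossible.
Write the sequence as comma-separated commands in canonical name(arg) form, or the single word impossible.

key: running straight(3) before spin(right) would end elsewhere — order is forced
begin: x=3 y=-2 heading=up
1. spin(right) → x=3 y=-2 heading=right
2. arc(right, 2) → x=5 y=-4 heading=down
3. straight(3) → x=5 y=-7 heading=down
all 343 alternatives checked — unique.

spin(right), arc(right, 2), straight(3)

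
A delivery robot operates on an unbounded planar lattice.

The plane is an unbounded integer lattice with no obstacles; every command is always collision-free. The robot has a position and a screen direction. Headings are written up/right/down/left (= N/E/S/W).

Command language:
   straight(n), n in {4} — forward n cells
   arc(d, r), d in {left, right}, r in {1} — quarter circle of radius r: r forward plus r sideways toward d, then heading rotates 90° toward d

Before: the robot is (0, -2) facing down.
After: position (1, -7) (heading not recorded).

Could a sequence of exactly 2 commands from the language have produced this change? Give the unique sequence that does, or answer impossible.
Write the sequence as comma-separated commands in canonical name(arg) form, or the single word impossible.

straight(4), arc(left, 1)

key: order matters: swapping straight(4) and arc(left, 1) lands elsewhere
from: (0, -2) facing down
1. straight(4) → (0, -6) facing down
2. arc(left, 1) → (1, -7) facing right
uniquely the one of 9 2-step routes that fits.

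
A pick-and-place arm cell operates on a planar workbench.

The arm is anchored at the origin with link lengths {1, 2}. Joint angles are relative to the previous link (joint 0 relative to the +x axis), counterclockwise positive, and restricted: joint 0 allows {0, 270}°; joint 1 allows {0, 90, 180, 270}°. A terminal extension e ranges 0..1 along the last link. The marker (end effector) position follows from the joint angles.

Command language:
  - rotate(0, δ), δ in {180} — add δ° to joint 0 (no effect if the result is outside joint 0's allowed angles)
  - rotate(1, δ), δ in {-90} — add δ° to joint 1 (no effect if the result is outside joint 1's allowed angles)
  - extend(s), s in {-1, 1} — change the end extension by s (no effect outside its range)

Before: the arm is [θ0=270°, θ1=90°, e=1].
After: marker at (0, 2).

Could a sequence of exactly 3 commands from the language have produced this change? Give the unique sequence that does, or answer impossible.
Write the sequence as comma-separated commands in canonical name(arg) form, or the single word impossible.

from: [θ0=270°, θ1=90°, e=1]
t=1 rotate(1, -90) ⇒ [θ0=270°, θ1=0°, e=1]
t=2 rotate(1, -90) ⇒ [θ0=270°, θ1=270°, e=1]
t=3 rotate(1, -90) ⇒ [θ0=270°, θ1=180°, e=1]
no other 3-command option fits: unique.

rotate(1, -90), rotate(1, -90), rotate(1, -90)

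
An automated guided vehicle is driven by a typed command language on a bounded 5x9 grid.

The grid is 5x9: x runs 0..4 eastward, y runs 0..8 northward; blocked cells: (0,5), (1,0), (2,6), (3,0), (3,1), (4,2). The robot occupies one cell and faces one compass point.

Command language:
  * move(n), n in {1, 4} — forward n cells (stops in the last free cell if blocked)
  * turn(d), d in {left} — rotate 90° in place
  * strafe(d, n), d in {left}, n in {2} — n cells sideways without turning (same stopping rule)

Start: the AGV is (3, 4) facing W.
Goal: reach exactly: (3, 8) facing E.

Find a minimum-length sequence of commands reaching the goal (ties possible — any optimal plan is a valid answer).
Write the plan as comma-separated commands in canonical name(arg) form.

initial: (3, 4) facing W
1. turn(left) → (3, 4) facing S
2. turn(left) → (3, 4) facing E
3. strafe(left, 2) → (3, 6) facing E
4. strafe(left, 2) → (3, 8) facing E
nothing shorter than 4 reaches the goal.

turn(left), turn(left), strafe(left, 2), strafe(left, 2)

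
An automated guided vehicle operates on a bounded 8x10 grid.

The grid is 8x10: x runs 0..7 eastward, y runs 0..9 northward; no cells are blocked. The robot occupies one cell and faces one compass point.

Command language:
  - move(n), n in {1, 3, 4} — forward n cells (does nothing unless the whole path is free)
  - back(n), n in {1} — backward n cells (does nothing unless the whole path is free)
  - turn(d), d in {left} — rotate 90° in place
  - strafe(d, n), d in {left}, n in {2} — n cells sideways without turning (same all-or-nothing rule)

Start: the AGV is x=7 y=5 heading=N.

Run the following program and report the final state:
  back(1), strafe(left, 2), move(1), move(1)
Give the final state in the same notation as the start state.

initial: x=7 y=5 heading=N
[1] after back(1): x=7 y=4 heading=N
[2] after strafe(left, 2): x=5 y=4 heading=N
[3] after move(1): x=5 y=5 heading=N
[4] after move(1): x=5 y=6 heading=N

x=5 y=6 heading=N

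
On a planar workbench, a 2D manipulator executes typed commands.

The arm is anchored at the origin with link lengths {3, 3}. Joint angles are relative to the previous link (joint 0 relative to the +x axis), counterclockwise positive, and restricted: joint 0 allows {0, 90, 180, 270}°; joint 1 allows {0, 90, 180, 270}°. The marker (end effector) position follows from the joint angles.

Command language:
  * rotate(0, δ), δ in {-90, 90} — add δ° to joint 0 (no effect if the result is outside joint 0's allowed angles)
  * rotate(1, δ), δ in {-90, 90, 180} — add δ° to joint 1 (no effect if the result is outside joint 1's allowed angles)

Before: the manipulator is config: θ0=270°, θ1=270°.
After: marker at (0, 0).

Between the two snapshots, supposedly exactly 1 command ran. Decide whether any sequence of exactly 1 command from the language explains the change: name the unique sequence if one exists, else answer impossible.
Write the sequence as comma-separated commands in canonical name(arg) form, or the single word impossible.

initial: config: θ0=270°, θ1=270°
[1] after rotate(1, -90): config: θ0=270°, θ1=180°
no other 1-command option fits: unique.

rotate(1, -90)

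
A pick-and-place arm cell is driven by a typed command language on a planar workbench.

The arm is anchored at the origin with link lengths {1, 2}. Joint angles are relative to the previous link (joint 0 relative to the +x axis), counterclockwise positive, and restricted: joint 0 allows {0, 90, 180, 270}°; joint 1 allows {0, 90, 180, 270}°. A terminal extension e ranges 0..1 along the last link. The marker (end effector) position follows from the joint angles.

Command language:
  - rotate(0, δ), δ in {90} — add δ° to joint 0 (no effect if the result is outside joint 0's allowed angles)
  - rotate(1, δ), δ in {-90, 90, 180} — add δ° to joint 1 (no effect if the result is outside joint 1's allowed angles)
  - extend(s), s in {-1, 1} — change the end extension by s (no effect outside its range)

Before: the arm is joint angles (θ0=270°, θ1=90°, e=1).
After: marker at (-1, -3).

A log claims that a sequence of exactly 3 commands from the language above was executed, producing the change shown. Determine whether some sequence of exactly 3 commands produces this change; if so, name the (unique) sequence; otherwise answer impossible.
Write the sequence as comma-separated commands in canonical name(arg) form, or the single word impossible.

rotate(0, 90), rotate(0, 90), rotate(0, 90)

initial: joint angles (θ0=270°, θ1=90°, e=1)
step 1 (rotate(0, 90)): joint angles (θ0=0°, θ1=90°, e=1)
step 2 (rotate(0, 90)): joint angles (θ0=90°, θ1=90°, e=1)
step 3 (rotate(0, 90)): joint angles (θ0=180°, θ1=90°, e=1)
no rival 3-sequence matches.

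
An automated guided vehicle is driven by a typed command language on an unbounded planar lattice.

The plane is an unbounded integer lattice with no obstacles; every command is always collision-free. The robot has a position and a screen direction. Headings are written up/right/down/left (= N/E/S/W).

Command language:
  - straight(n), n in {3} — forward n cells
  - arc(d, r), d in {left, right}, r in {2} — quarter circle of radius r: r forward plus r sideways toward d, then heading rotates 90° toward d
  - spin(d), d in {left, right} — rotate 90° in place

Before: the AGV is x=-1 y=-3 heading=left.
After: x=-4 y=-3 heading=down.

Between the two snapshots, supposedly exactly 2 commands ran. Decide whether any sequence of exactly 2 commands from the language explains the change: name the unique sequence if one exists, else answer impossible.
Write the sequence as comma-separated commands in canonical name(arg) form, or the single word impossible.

key: cell and facing (now S) both changed — the 2 commands mix motion and turning
from: x=-1 y=-3 heading=left
step 1 (straight(3)): x=-4 y=-3 heading=left
step 2 (spin(left)): x=-4 y=-3 heading=down
all 25 alternatives checked — unique.

straight(3), spin(left)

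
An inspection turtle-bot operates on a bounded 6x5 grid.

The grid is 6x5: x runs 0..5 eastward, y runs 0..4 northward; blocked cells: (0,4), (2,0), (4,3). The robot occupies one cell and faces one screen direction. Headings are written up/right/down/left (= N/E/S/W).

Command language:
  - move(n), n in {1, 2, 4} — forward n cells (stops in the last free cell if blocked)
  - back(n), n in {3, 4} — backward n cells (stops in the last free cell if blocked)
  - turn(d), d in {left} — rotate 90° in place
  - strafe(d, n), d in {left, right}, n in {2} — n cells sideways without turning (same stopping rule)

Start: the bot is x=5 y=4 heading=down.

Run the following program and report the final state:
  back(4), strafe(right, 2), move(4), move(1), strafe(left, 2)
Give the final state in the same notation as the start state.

x=5 y=0 heading=down

from: x=5 y=4 heading=down
step 1 (back(4)): x=5 y=4 heading=down
step 2 (strafe(right, 2)): x=3 y=4 heading=down
step 3 (move(4)): x=3 y=0 heading=down
step 4 (move(1)): x=3 y=0 heading=down
step 5 (strafe(left, 2)): x=5 y=0 heading=down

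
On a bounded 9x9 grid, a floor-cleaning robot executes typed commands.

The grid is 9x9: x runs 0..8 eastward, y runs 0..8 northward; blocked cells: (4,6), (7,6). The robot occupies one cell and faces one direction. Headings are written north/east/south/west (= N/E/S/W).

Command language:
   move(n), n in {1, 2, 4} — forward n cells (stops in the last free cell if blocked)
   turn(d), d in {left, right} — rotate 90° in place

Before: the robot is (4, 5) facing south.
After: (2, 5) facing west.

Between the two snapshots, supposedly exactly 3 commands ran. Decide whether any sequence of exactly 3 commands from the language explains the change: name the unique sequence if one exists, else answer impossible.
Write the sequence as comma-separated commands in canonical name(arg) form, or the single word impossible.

turn(right), move(1), move(1)

key: order matters: swapping turn(right) and move(1) lands elsewhere
t0: (4, 5) facing south
step 1 (turn(right)): (4, 5) facing west
step 2 (move(1)): (3, 5) facing west
step 3 (move(1)): (2, 5) facing west
no rival 3-sequence matches.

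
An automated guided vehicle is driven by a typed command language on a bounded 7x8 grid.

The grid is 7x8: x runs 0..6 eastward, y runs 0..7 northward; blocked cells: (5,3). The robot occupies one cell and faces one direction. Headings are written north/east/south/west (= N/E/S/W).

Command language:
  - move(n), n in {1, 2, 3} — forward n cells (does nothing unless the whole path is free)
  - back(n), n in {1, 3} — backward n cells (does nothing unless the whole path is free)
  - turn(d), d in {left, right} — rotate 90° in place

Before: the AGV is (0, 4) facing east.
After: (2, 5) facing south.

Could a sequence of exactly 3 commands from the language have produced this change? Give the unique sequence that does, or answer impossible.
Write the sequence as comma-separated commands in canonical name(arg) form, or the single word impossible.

move(2), turn(right), back(1)

key: running back(1) before move(2) would end elsewhere — order is forced
start: (0, 4) facing east
1. move(2) → (2, 4) facing east
2. turn(right) → (2, 4) facing south
3. back(1) → (2, 5) facing south
no other 3-command option fits: unique.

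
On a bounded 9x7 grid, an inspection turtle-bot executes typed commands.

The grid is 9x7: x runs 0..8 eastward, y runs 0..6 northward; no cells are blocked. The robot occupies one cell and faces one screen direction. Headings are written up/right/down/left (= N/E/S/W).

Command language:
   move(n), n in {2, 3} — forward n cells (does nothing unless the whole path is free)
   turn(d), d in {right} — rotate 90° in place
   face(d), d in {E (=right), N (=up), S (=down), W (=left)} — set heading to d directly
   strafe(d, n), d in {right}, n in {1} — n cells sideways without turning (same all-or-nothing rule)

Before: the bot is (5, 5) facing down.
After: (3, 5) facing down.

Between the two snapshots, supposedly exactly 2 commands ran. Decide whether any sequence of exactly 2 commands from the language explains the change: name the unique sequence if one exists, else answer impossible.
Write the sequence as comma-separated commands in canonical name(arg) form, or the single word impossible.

strafe(right, 1), strafe(right, 1)

key: still facing S at the end — nothing in the sequence rotates
t0: (5, 5) facing down
t=1 strafe(right, 1) ⇒ (4, 5) facing down
t=2 strafe(right, 1) ⇒ (3, 5) facing down
uniquely the one of 64 2-step routes that fits.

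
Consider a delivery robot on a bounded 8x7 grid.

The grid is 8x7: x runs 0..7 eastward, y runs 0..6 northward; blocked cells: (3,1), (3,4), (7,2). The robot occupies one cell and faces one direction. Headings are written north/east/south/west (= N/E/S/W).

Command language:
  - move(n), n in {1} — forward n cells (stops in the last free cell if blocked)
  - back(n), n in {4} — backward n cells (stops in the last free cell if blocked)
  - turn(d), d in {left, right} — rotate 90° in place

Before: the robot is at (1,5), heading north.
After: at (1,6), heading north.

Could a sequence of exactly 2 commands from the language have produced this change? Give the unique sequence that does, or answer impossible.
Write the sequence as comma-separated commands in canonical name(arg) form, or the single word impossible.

key: heading stays N — no command in the sequence turns
initial: at (1,5), heading north
[1] after move(1): at (1,6), heading north
[2] after move(1): at (1,6), heading north
uniquely the one of 16 2-step routes that fits.

move(1), move(1)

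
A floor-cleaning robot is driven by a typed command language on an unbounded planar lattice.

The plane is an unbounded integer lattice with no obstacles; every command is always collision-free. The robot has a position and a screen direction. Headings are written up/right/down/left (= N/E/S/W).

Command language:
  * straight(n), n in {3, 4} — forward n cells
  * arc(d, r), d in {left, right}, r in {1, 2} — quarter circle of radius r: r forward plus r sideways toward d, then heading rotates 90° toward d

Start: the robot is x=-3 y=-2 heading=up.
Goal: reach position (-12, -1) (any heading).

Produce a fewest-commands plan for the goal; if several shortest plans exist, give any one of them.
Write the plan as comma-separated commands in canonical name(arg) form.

arc(left, 1), straight(4), straight(4)

t0: x=-3 y=-2 heading=up
t=1 arc(left, 1) ⇒ x=-4 y=-1 heading=left
t=2 straight(4) ⇒ x=-8 y=-1 heading=left
t=3 straight(4) ⇒ x=-12 y=-1 heading=left
nothing shorter than 3 reaches the goal.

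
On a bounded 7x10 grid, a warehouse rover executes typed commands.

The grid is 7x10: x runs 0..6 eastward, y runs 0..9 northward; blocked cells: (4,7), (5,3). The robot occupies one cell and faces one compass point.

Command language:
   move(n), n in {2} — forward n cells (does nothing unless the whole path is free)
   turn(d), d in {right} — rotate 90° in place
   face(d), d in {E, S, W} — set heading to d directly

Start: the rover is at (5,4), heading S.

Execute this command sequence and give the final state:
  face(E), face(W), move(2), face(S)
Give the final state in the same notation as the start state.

start: at (5,4), heading S
step 1 (face(E)): at (5,4), heading E
step 2 (face(W)): at (5,4), heading W
step 3 (move(2)): at (3,4), heading W
step 4 (face(S)): at (3,4), heading S

at (3,4), heading S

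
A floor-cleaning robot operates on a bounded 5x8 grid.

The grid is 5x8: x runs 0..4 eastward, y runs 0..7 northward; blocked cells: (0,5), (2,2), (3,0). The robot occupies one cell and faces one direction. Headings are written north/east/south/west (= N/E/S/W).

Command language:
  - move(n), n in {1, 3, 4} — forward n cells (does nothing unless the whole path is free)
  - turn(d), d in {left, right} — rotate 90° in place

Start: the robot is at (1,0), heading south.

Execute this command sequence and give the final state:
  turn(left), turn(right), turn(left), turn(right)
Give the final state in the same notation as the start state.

at (1,0), heading south

start: at (1,0), heading south
[1] after turn(left): at (1,0), heading east
[2] after turn(right): at (1,0), heading south
[3] after turn(left): at (1,0), heading east
[4] after turn(right): at (1,0), heading south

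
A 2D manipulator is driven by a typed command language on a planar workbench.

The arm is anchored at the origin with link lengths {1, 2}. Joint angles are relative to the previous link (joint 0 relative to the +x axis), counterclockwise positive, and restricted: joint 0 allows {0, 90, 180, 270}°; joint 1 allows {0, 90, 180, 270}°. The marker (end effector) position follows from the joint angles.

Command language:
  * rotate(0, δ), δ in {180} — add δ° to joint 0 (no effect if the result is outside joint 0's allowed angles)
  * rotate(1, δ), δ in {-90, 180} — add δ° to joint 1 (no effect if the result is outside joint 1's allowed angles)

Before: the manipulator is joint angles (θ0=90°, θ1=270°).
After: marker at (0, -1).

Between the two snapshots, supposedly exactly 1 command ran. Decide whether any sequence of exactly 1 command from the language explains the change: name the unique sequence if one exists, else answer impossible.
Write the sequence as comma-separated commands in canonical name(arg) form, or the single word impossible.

rotate(1, -90)

begin: joint angles (θ0=90°, θ1=270°)
[1] after rotate(1, -90): joint angles (θ0=90°, θ1=180°)
no other 1-command option fits: unique.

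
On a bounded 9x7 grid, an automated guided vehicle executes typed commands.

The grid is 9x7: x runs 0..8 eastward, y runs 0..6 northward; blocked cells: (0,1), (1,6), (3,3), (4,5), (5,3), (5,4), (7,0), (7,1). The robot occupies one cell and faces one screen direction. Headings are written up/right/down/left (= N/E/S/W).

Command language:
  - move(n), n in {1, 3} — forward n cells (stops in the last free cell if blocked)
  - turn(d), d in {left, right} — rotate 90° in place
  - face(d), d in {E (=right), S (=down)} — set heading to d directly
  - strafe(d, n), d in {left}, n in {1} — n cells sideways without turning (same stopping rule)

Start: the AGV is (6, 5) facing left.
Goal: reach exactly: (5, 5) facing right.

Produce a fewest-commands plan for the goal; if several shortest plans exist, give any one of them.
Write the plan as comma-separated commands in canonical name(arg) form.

t0: (6, 5) facing left
step 1 (move(3)): (5, 5) facing left
step 2 (face(E)): (5, 5) facing right
minimal: 2 command(s), checked below 2.

move(3), face(E)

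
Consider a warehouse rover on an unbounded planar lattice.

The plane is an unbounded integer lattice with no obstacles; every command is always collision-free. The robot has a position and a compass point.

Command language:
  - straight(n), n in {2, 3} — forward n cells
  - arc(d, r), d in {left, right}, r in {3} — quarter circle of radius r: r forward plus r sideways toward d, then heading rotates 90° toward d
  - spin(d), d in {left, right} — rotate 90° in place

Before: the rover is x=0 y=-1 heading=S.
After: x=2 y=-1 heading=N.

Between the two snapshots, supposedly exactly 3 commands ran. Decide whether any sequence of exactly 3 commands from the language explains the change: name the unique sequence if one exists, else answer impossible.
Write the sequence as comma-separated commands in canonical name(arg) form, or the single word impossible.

key: cell and facing (now N) both changed — the 3 commands mix motion and turning
from: x=0 y=-1 heading=S
[1] after spin(left): x=0 y=-1 heading=E
[2] after straight(2): x=2 y=-1 heading=E
[3] after spin(left): x=2 y=-1 heading=N
uniquely the one of 216 3-step routes that fits.

spin(left), straight(2), spin(left)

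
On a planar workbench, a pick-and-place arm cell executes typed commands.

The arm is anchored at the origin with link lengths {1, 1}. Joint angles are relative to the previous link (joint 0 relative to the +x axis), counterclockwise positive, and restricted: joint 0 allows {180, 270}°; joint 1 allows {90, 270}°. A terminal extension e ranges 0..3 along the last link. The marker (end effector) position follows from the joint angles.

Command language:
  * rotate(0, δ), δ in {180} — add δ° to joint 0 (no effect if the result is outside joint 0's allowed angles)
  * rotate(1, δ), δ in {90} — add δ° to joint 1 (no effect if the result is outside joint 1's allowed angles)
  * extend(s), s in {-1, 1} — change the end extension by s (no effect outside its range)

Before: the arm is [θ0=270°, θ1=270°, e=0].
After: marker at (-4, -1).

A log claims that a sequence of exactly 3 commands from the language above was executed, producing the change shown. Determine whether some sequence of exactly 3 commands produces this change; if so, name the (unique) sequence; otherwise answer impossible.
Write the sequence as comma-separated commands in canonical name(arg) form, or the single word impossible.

extend(1), extend(1), extend(1)

initial: [θ0=270°, θ1=270°, e=0]
[1] after extend(1): [θ0=270°, θ1=270°, e=1]
[2] after extend(1): [θ0=270°, θ1=270°, e=2]
[3] after extend(1): [θ0=270°, θ1=270°, e=3]
all 64 alternatives checked — unique.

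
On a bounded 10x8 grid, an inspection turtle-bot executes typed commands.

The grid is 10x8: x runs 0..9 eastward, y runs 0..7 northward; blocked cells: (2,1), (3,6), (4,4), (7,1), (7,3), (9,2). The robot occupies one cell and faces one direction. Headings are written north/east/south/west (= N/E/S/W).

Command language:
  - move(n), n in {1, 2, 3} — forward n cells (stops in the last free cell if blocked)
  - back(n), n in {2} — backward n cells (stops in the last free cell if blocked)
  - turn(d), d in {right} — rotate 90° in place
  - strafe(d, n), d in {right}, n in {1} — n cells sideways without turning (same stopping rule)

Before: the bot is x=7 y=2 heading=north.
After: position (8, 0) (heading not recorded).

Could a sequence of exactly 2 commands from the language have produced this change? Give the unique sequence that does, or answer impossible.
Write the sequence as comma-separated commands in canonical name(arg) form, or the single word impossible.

key: running back(2) before strafe(right, 1) would end elsewhere — order is forced
begin: x=7 y=2 heading=north
step 1 (strafe(right, 1)): x=8 y=2 heading=north
step 2 (back(2)): x=8 y=0 heading=north
no other 2-command option fits: unique.

strafe(right, 1), back(2)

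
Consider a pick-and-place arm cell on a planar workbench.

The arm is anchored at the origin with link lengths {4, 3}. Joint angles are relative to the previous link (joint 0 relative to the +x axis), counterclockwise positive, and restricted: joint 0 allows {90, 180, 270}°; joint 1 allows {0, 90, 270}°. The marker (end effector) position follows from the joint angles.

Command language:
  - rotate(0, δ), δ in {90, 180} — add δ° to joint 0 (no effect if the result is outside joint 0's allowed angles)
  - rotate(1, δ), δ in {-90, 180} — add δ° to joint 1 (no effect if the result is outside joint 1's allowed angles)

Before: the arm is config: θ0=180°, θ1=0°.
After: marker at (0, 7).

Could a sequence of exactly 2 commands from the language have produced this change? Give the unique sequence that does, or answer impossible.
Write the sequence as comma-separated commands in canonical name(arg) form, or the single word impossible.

key: running rotate(0, 180) before rotate(0, 90) would end elsewhere — order is forced
t0: config: θ0=180°, θ1=0°
1. rotate(0, 90) → config: θ0=270°, θ1=0°
2. rotate(0, 180) → config: θ0=90°, θ1=0°
all 16 alternatives checked — unique.

rotate(0, 90), rotate(0, 180)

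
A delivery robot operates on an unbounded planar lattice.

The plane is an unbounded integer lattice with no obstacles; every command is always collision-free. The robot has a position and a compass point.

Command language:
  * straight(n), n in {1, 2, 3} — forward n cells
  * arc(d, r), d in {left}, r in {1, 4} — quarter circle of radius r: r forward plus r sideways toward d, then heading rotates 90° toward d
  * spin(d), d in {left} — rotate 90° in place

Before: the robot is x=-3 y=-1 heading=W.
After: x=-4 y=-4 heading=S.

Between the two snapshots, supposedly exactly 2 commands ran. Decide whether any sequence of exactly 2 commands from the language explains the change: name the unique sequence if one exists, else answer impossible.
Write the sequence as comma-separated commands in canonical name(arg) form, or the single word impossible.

key: position moved to (-4,-4) AND the heading swung to S — translation plus rotation needed
initial: x=-3 y=-1 heading=W
t=1 arc(left, 1) ⇒ x=-4 y=-2 heading=S
t=2 straight(2) ⇒ x=-4 y=-4 heading=S
no rival 2-sequence matches.

arc(left, 1), straight(2)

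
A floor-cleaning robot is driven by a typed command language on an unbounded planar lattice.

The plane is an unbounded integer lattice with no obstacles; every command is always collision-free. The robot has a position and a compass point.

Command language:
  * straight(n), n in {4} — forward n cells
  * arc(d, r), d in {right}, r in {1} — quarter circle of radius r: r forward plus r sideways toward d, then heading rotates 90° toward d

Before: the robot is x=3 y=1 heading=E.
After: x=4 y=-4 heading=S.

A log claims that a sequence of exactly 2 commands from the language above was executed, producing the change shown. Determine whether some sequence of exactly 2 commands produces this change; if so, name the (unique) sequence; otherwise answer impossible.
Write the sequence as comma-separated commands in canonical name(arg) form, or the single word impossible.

key: position moved to (4,-4) AND the heading swung to S — translation plus rotation needed
start: x=3 y=1 heading=E
[1] after arc(right, 1): x=4 y=0 heading=S
[2] after straight(4): x=4 y=-4 heading=S
no rival 2-sequence matches.

arc(right, 1), straight(4)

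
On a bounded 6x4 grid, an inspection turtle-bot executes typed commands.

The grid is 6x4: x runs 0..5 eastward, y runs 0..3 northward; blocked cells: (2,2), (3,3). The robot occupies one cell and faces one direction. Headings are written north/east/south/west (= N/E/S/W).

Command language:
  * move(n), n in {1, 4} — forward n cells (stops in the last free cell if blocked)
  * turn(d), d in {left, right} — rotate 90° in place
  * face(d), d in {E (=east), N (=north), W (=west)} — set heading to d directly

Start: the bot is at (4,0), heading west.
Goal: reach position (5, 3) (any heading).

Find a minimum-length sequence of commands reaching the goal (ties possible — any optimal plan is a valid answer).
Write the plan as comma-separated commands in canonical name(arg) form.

face(E), move(1), face(N), move(4)

initial: at (4,0), heading west
step 1 (face(E)): at (4,0), heading east
step 2 (move(1)): at (5,0), heading east
step 3 (face(N)): at (5,0), heading north
step 4 (move(4)): at (5,3), heading north
no 3-step plan works, so 4 is optimal.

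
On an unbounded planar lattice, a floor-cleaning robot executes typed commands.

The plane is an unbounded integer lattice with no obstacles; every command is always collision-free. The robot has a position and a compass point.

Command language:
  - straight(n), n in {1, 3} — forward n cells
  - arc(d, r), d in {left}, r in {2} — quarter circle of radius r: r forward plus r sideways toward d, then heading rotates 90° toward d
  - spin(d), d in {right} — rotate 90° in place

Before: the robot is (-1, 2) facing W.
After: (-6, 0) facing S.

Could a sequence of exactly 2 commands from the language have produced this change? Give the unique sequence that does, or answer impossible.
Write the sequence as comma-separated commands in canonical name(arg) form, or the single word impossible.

straight(3), arc(left, 2)

key: position moved to (-6,0) AND the heading swung to S — translation plus rotation needed
t0: (-1, 2) facing W
t=1 straight(3) ⇒ (-4, 2) facing W
t=2 arc(left, 2) ⇒ (-6, 0) facing S
no other 2-command option fits: unique.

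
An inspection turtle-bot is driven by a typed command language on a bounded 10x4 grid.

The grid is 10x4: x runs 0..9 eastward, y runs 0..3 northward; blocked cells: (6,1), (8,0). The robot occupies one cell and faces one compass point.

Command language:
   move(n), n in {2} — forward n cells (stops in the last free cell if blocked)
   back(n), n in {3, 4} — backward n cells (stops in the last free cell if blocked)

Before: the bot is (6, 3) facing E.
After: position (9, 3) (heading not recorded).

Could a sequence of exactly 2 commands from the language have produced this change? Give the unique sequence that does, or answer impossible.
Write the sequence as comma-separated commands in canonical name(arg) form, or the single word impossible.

key: the second move(2) runs into the grid edge before its full distance
begin: (6, 3) facing E
step 1 (move(2)): (8, 3) facing E
step 2 (move(2)): (9, 3) facing E
no rival 2-sequence matches.

move(2), move(2)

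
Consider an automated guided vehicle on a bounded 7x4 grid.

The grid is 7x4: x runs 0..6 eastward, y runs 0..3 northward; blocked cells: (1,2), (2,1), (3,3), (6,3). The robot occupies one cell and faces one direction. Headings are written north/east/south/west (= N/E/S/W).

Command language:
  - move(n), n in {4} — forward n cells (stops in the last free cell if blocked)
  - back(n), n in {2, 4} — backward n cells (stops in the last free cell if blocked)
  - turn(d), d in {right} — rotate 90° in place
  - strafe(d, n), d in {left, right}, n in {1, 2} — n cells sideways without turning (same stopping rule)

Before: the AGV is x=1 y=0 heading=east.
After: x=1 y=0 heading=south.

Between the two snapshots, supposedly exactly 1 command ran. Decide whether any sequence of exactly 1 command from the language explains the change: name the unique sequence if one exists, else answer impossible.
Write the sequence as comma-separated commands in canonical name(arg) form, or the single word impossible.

turn(right)

key: parked at (1,0) the whole time — nothing moves the robot
begin: x=1 y=0 heading=east
1. turn(right) → x=1 y=0 heading=south
uniquely the one of 8 1-step routes that fits.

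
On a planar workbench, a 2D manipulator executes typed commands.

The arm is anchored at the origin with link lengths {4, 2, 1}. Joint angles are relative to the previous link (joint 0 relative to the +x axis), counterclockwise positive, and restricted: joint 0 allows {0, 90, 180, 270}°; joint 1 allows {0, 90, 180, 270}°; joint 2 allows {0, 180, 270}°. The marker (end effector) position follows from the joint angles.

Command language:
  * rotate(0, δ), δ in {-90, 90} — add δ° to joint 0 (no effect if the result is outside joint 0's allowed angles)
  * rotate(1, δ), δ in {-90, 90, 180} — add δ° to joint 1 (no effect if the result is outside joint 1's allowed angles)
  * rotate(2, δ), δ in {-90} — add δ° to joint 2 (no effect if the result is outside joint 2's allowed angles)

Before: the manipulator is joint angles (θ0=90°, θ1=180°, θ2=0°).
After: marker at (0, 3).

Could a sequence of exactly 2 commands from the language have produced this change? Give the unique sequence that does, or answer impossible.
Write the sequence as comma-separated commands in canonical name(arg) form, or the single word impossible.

t0: joint angles (θ0=90°, θ1=180°, θ2=0°)
t=1 rotate(2, -90) ⇒ joint angles (θ0=90°, θ1=180°, θ2=270°)
t=2 rotate(2, -90) ⇒ joint angles (θ0=90°, θ1=180°, θ2=180°)
all 36 alternatives checked — unique.

rotate(2, -90), rotate(2, -90)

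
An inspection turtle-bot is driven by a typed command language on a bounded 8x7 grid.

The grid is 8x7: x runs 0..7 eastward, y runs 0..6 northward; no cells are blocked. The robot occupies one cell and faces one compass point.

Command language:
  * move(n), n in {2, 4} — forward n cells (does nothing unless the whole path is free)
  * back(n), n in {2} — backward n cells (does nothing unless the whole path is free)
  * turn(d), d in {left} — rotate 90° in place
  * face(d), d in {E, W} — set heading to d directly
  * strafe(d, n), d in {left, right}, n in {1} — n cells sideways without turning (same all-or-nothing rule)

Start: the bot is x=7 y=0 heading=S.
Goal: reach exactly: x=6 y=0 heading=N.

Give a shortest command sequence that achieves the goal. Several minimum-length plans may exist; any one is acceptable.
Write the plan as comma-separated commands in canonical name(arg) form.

strafe(right, 1), turn(left), turn(left)

initial: x=7 y=0 heading=S
1. strafe(right, 1) → x=6 y=0 heading=S
2. turn(left) → x=6 y=0 heading=E
3. turn(left) → x=6 y=0 heading=N
shorter routes all fall short; 3 is best.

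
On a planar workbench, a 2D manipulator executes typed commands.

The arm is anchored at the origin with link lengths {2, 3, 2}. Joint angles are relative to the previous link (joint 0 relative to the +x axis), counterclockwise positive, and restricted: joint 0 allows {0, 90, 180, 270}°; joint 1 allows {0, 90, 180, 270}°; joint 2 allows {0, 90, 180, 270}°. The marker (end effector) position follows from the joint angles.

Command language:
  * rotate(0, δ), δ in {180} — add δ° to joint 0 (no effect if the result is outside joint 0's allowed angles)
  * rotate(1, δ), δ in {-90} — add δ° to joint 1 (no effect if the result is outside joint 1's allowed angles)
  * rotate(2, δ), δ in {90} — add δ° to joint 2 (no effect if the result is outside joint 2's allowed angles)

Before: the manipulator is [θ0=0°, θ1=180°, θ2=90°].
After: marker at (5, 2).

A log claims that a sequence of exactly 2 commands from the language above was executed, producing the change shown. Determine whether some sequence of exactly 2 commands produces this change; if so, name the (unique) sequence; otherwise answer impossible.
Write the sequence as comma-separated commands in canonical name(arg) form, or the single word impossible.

rotate(1, -90), rotate(1, -90)

t0: [θ0=0°, θ1=180°, θ2=90°]
t=1 rotate(1, -90) ⇒ [θ0=0°, θ1=90°, θ2=90°]
t=2 rotate(1, -90) ⇒ [θ0=0°, θ1=0°, θ2=90°]
uniquely the one of 9 2-step routes that fits.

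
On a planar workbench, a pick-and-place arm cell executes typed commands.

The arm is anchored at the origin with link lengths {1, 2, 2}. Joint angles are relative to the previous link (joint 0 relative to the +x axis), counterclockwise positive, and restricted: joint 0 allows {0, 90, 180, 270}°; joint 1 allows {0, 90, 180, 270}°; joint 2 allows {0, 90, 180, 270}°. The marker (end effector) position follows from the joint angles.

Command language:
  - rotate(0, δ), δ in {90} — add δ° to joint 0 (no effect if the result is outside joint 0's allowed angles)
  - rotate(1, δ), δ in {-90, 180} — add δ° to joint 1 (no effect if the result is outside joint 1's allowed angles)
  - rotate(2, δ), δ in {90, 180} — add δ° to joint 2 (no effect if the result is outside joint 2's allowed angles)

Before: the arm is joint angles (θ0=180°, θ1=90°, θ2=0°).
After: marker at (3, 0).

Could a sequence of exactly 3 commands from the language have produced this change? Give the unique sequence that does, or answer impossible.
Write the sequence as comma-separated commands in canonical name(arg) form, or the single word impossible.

from: joint angles (θ0=180°, θ1=90°, θ2=0°)
step 1 (rotate(1, -90)): joint angles (θ0=180°, θ1=0°, θ2=0°)
step 2 (rotate(1, -90)): joint angles (θ0=180°, θ1=270°, θ2=0°)
step 3 (rotate(1, -90)): joint angles (θ0=180°, θ1=180°, θ2=0°)
no rival 3-sequence matches.

rotate(1, -90), rotate(1, -90), rotate(1, -90)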